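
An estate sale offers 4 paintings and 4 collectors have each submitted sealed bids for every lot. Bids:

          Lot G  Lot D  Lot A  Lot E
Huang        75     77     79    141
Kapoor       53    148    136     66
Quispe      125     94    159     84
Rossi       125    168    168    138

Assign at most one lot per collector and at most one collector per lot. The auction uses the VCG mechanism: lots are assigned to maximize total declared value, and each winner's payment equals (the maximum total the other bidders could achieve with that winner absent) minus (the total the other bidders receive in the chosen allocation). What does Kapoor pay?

Efficient allocation: Huang→Lot E ($141), Kapoor→Lot D ($148), Quispe→Lot G ($125), Rossi→Lot A ($168); total welfare W = $582.
Kapoor receives Lot D at value $148, so the others get W − 148 = $434.
Without Kapoor: best allocation of the remaining 3 bidders over all 4 lots is Huang→Lot E ($141), Quispe→Lot A ($159), Rossi→Lot D ($168), total $468.
VCG payment = (others' best without Kapoor) − (others' welfare with Kapoor) = 468 − 434 = $34.

Kapoor pays $34.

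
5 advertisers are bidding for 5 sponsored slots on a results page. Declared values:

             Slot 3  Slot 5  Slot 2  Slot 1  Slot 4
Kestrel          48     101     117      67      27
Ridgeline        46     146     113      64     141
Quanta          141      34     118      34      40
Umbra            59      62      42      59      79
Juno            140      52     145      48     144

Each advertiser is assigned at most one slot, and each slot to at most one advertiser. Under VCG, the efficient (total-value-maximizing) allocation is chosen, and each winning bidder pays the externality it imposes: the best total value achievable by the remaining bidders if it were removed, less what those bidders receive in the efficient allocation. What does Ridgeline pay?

Efficient allocation: Kestrel→Slot 2 ($117), Ridgeline→Slot 5 ($146), Quanta→Slot 3 ($141), Umbra→Slot 1 ($59), Juno→Slot 4 ($144); total welfare W = $607.
Ridgeline receives Slot 5 at value $146, so the others get W − 146 = $461.
Without Ridgeline: best allocation of the remaining 4 bidders over all 5 slots is Kestrel→Slot 5 ($101), Quanta→Slot 3 ($141), Umbra→Slot 4 ($79), Juno→Slot 2 ($145), total $466.
VCG payment = (others' best without Ridgeline) − (others' welfare with Ridgeline) = 466 − 461 = $5.

Ridgeline pays $5.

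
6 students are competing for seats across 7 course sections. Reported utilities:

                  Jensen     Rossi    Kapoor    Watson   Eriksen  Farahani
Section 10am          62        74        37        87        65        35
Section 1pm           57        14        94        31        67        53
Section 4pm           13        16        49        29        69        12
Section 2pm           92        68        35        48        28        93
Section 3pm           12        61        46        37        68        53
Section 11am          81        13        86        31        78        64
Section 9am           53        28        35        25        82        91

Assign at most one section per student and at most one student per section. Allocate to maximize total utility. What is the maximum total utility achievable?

Maximum total: 503 points

Optimal: Jensen→Section 2pm (92 points), Rossi→Section 3pm (61 points), Kapoor→Section 1pm (94 points), Watson→Section 10am (87 points), Eriksen→Section 11am (78 points), Farahani→Section 9am (91 points) — total 92+61+94+87+78+91 = 503 points.
Column-greedy (each section in turn goes to its best remaining student) gives 485 points, worse by 18.
Next-best assignment: Jensen→Section 11am, Rossi→Section 3pm, Kapoor→Section 1pm, Watson→Section 10am, Eriksen→Section 9am, Farahani→Section 2pm = 498 points.
Swapping Jensen↔Rossi (Jensen→Section 3pm 12 points, Rossi→Section 2pm 68 points) loses 73.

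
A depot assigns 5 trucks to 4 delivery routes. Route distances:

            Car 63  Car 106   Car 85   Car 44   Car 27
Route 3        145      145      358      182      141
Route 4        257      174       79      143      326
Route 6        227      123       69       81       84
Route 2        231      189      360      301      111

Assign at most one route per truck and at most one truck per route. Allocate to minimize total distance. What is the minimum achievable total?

Min total: 416 km

Optimal: Car 63→Route 3 (145 km), Car 85→Route 4 (79 km), Car 44→Route 6 (81 km), Car 27→Route 2 (111 km) — total 145+79+81+111 = 416 km.
Column-greedy (each route in turn goes to its cheapest remaining truck) gives 490 km, worse by 74.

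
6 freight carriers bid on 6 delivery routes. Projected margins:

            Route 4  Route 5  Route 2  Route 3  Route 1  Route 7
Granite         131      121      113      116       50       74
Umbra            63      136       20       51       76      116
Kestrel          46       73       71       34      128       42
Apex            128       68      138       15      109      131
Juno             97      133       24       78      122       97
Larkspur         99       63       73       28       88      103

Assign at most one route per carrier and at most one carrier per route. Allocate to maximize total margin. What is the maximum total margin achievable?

Maximum total: $730k

This is a one-to-one assignment (maximum-weight bipartite matching).
Optimal: Granite→Route 3 ($116k), Umbra→Route 7 ($116k), Kestrel→Route 1 ($128k), Apex→Route 2 ($138k), Juno→Route 5 ($133k), Larkspur→Route 4 ($99k) — total 116+116+128+138+133+99 = $730k.
Max-entry greedy (repeatedly take the single best remaining cell) gives $714k, worse by 16.
No other one-to-one assignment exceeds $730k.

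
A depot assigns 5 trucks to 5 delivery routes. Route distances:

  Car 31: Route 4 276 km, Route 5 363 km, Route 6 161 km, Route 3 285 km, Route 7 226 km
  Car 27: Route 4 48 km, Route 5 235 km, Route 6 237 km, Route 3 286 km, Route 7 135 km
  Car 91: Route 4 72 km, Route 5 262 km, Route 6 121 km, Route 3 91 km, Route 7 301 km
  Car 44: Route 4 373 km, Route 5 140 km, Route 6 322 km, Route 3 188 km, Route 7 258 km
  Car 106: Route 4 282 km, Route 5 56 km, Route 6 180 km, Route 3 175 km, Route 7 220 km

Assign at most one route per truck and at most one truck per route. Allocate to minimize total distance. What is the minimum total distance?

This is a one-to-one assignment (minimum-cost bipartite matching).
Optimal: Car 31→Route 6 (161 km), Car 27→Route 7 (135 km), Car 91→Route 4 (72 km), Car 44→Route 3 (188 km), Car 106→Route 5 (56 km) — total 161+135+72+188+56 = 612 km.
Row-greedy (each truck in turn takes its cheapest remaining route) gives 660 km, worse by 48.
Next-best assignment: Car 31→Route 6, Car 27→Route 4, Car 91→Route 3, Car 44→Route 7, Car 106→Route 5 = 614 km.

Min total: 612 km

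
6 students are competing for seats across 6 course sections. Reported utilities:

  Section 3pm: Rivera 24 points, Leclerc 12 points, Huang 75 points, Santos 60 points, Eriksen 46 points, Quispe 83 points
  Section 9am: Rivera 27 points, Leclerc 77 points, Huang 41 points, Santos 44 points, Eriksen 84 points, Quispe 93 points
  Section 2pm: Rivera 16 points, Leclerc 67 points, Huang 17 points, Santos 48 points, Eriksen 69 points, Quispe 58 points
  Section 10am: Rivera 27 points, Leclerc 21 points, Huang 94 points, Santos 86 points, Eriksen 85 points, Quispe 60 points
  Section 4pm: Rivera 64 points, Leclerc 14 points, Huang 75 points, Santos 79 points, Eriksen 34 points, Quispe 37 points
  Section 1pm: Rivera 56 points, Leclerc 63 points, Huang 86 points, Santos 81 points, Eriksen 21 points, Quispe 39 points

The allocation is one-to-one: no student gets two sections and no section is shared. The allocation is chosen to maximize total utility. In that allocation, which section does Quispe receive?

This is the linear assignment problem.
Optimal: Rivera→Section 4pm (64 points), Leclerc→Section 2pm (67 points), Huang→Section 10am (94 points), Santos→Section 1pm (81 points), Eriksen→Section 9am (84 points), Quispe→Section 3pm (83 points) — total 64+67+94+81+84+83 = 473 points.
Column-greedy (each section in turn goes to its best remaining student) gives 463 points, worse by 10.
Next-best assignment: Rivera→Section 4pm, Leclerc→Section 2pm, Huang→Section 1pm, Santos→Section 10am, Eriksen→Section 9am, Quispe→Section 3pm = 470 points.
Every other assignment is strictly worse.
Quispe's own top section is Section 9am (93 points), but forcing Quispe→Section 9am and reassigning the rest optimally gives only 465 points — worse by 8.

Quispe receives Section 3pm.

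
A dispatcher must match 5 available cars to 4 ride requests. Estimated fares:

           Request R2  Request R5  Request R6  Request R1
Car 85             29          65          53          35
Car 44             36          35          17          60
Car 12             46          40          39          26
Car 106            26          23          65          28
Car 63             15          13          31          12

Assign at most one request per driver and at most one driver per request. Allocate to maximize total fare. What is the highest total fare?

This is a one-to-one assignment (maximum-weight bipartite matching).
Optimal: Car 12→Request R2 ($46), Car 85→Request R5 ($65), Car 106→Request R6 ($65), Car 44→Request R1 ($60) — total 46+65+65+60 = $236.
Next-best assignment: Car 63→Request R2, Car 85→Request R5, Car 106→Request R6, Car 44→Request R1 = $205.

Maximum total: $236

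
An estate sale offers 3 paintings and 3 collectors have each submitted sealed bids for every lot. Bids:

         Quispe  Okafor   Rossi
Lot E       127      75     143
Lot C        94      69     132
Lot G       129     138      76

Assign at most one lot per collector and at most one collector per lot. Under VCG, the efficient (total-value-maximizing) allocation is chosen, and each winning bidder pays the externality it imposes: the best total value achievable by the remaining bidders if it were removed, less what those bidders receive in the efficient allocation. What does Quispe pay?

Quispe pays $11.

Efficient allocation: Quispe→Lot E ($127), Okafor→Lot G ($138), Rossi→Lot C ($132); total welfare W = $397.
Quispe receives Lot E at value $127, so the others get W − 127 = $270.
Without Quispe: best allocation of the remaining 2 bidders over all 3 lots is Okafor→Lot G ($138), Rossi→Lot E ($143), total $281.
VCG payment = (others' best without Quispe) − (others' welfare with Quispe) = 281 − 270 = $11.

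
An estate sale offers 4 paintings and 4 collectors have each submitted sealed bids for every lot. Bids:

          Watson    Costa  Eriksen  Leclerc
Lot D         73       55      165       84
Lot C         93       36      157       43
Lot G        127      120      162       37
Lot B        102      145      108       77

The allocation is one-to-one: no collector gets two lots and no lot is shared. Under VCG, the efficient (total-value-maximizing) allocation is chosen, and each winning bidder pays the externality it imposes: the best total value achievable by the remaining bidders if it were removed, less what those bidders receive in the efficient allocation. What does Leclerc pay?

Leclerc pays $8.

Efficient allocation: Watson→Lot G ($127), Costa→Lot B ($145), Eriksen→Lot C ($157), Leclerc→Lot D ($84); total welfare W = $513.
Leclerc receives Lot D at value $84, so the others get W − 84 = $429.
Without Leclerc: best allocation of the remaining 3 bidders over all 4 lots is Watson→Lot G ($127), Costa→Lot B ($145), Eriksen→Lot D ($165), total $437.
VCG payment = (others' best without Leclerc) − (others' welfare with Leclerc) = 437 − 429 = $8.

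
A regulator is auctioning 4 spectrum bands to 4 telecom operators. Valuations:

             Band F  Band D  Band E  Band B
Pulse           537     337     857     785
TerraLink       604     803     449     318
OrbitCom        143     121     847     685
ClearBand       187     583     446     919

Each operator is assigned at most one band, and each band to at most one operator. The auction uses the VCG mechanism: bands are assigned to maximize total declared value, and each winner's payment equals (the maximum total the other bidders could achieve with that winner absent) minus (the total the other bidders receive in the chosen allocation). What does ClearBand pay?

ClearBand pays $248M.

Efficient allocation: Pulse→Band F ($537M), TerraLink→Band D ($803M), OrbitCom→Band E ($847M), ClearBand→Band B ($919M); total welfare W = $3106M.
ClearBand receives Band B at value $919M, so the others get W − 919 = $2187M.
Without ClearBand: best allocation of the remaining 3 bidders over all 4 bands is Pulse→Band B ($785M), TerraLink→Band D ($803M), OrbitCom→Band E ($847M), total $2435M.
VCG payment = (others' best without ClearBand) − (others' welfare with ClearBand) = 2435 − 2187 = $248M.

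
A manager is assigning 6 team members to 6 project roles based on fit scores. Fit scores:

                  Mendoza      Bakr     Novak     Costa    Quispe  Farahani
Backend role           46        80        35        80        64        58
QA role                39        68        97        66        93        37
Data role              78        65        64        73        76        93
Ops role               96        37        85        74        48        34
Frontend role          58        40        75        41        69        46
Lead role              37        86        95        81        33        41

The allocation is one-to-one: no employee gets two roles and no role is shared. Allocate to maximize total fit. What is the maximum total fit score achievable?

Max total: 523 pts

Optimal: Mendoza→Ops role (96 pts), Bakr→Lead role (86 pts), Novak→Frontend role (75 pts), Costa→Backend role (80 pts), Quispe→QA role (93 pts), Farahani→Data role (93 pts) — total 96+86+75+80+93+93 = 523 pts.
Checked against all permutations: 523 pts is optimal.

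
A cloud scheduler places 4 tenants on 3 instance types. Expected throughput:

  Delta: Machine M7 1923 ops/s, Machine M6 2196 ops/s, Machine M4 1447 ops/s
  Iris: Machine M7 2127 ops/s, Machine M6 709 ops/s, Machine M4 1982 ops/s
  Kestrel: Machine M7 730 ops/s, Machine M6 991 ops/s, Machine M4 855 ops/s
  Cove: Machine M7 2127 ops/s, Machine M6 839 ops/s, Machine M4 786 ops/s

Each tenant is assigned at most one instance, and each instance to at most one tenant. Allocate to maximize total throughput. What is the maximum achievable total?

Max total: 6305 ops/s

This is a one-to-one assignment (maximum-weight bipartite matching).
Optimal: Cove→Machine M7 (2127 ops/s), Delta→Machine M6 (2196 ops/s), Iris→Machine M4 (1982 ops/s) — total 2127+2196+1982 = 6305 ops/s.
Column-greedy (each instance in turn goes to its best remaining tenant) gives 5178 ops/s, worse by 1127.
Next-best assignment: Iris→Machine M7, Delta→Machine M6, Kestrel→Machine M4 = 5178 ops/s.
Swapping Cove↔Delta (Cove→Machine M6 839 ops/s, Delta→Machine M7 1923 ops/s) loses 1561.
Every other assignment is strictly worse.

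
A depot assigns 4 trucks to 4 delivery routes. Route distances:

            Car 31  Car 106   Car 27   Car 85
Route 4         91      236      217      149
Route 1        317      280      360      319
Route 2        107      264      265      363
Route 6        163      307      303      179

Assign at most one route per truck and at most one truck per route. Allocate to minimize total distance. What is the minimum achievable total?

Min total: 783 km

Optimal: Car 31→Route 2 (107 km), Car 106→Route 1 (280 km), Car 27→Route 4 (217 km), Car 85→Route 6 (179 km) — total 107+280+217+179 = 783 km.
Row-greedy (each truck in turn takes its cheapest remaining route) gives 977 km, worse by 194.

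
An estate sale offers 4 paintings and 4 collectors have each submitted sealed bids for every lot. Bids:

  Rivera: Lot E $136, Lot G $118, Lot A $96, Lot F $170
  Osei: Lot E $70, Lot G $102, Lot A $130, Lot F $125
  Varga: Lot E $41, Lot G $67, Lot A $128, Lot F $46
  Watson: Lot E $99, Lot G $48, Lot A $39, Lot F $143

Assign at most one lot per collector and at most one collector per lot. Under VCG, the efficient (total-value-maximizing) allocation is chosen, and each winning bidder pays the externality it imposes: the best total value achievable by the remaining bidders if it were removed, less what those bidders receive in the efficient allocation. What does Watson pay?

Watson pays $34.

Efficient allocation: Rivera→Lot E ($136), Osei→Lot G ($102), Varga→Lot A ($128), Watson→Lot F ($143); total welfare W = $509.
Watson receives Lot F at value $143, so the others get W − 143 = $366.
Without Watson: best allocation of the remaining 3 bidders over all 4 lots is Rivera→Lot F ($170), Osei→Lot G ($102), Varga→Lot A ($128), total $400.
VCG payment = (others' best without Watson) − (others' welfare with Watson) = 400 − 366 = $34.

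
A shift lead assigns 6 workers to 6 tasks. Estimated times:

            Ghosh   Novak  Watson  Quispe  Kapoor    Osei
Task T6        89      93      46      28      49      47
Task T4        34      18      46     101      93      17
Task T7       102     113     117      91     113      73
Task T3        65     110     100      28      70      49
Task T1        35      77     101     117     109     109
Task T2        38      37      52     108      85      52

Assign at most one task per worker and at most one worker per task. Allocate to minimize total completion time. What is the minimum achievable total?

This is a one-to-one assignment (minimum-cost bipartite matching).
Optimal: Ghosh→Task T1 (35 min), Novak→Task T4 (18 min), Watson→Task T2 (52 min), Quispe→Task T3 (28 min), Kapoor→Task T6 (49 min), Osei→Task T7 (73 min) — total 35+18+52+28+49+73 = 255 min.
Column-greedy (each task in turn goes to its cheapest remaining worker) gives 346 min, worse by 91.
Swapping Ghosh↔Osei (Ghosh→Task T7 102 min, Osei→Task T1 109 min) adds 103.

Minimum total: 255 min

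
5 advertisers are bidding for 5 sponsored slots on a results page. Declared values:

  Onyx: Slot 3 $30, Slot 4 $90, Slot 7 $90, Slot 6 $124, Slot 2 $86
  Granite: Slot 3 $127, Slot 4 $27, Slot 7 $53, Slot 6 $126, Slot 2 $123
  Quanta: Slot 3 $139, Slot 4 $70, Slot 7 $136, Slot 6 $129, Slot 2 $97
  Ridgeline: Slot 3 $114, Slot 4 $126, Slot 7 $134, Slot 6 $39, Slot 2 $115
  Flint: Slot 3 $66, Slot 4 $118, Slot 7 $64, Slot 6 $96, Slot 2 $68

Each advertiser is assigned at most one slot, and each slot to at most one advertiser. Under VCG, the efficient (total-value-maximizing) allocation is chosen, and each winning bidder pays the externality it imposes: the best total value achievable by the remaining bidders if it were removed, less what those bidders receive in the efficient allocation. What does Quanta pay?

Quanta pays $4.

Efficient allocation: Onyx→Slot 6 ($124), Granite→Slot 2 ($123), Quanta→Slot 3 ($139), Ridgeline→Slot 7 ($134), Flint→Slot 4 ($118); total welfare W = $638.
Quanta receives Slot 3 at value $139, so the others get W − 139 = $499.
Without Quanta: best allocation of the remaining 4 bidders over all 5 slots is Onyx→Slot 6 ($124), Granite→Slot 3 ($127), Ridgeline→Slot 7 ($134), Flint→Slot 4 ($118), total $503.
VCG payment = (others' best without Quanta) − (others' welfare with Quanta) = 503 − 499 = $4.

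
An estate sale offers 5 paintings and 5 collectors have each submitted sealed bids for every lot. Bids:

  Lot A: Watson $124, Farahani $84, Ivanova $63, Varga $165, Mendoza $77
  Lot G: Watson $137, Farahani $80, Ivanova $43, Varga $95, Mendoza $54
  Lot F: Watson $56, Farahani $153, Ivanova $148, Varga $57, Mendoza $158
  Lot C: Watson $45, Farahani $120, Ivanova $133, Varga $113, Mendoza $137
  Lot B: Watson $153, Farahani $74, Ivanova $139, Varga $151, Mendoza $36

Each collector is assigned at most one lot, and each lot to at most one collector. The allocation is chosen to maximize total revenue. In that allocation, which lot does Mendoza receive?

Mendoza receives Lot C.

Optimal: Watson→Lot G ($137), Farahani→Lot F ($153), Ivanova→Lot B ($139), Varga→Lot A ($165), Mendoza→Lot C ($137) — total 137+153+139+165+137 = $731.
Max-entry greedy (repeatedly take the single best remaining cell) gives $689, worse by 42.
Next-best assignment: Watson→Lot G, Farahani→Lot C, Ivanova→Lot B, Varga→Lot A, Mendoza→Lot F = $719.
Swapping Farahani↔Ivanova (Farahani→Lot B $74, Ivanova→Lot F $148) loses 70.
Every other assignment is strictly worse.
Mendoza's own top lot is Lot F ($158), but forcing Mendoza→Lot F and reassigning the rest optimally gives only $719 — worse by 12.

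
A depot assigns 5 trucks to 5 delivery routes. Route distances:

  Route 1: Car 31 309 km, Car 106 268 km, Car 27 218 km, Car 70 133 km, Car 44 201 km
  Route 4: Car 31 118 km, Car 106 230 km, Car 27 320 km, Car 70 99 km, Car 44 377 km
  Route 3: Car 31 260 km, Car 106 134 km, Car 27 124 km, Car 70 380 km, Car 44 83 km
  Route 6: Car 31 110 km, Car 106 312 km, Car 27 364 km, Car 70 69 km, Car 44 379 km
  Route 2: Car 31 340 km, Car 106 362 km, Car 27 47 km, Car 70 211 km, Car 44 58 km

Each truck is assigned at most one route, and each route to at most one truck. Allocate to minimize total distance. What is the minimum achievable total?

This is the linear assignment problem.
Optimal: Car 31→Route 4 (118 km), Car 106→Route 3 (134 km), Car 27→Route 2 (47 km), Car 70→Route 6 (69 km), Car 44→Route 1 (201 km) — total 118+134+47+69+201 = 569 km.
Row-greedy (each truck in turn takes its cheapest remaining route) gives 591 km, worse by 22.

Min total: 569 km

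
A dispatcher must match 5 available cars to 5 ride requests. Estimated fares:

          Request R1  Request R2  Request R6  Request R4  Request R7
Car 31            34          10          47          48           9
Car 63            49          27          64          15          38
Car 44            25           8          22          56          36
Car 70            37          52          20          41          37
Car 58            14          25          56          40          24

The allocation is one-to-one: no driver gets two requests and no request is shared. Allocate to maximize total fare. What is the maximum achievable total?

Max total: $241

Optimal: Car 31→Request R4 ($48), Car 63→Request R1 ($49), Car 44→Request R7 ($36), Car 70→Request R2 ($52), Car 58→Request R6 ($56) — total 48+49+36+52+56 = $241.
Column-greedy (each request in turn goes to its best remaining driver) gives $222, worse by 19.
Swapping Car 31↔Car 58 (Car 31→Request R6 $47, Car 58→Request R4 $40) loses 17.
No other one-to-one assignment exceeds $241.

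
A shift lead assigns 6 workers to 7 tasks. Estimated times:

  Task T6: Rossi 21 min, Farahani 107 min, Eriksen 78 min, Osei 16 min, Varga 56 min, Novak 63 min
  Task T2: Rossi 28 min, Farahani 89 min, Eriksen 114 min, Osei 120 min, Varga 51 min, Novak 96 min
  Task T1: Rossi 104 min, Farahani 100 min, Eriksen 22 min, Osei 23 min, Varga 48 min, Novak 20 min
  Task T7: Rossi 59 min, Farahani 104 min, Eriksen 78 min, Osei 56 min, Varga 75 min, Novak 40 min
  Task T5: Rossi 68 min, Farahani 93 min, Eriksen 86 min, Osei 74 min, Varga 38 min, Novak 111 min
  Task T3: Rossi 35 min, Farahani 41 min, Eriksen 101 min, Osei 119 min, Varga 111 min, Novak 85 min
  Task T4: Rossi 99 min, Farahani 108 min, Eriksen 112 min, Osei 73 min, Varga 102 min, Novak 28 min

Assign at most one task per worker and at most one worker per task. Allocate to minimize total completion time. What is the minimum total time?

Min total: 173 min

Treat this as an assignment problem: match each worker to one task.
Optimal: Rossi→Task T2 (28 min), Farahani→Task T3 (41 min), Eriksen→Task T1 (22 min), Osei→Task T6 (16 min), Varga→Task T5 (38 min), Novak→Task T4 (28 min) — total 28+41+22+16+38+28 = 173 min.
Column-greedy (each task in turn goes to its cheapest remaining worker) gives 266 min, worse by 93.
Swapping Varga↔Farahani (Varga→Task T3 111 min, Farahani→Task T5 93 min) adds 125.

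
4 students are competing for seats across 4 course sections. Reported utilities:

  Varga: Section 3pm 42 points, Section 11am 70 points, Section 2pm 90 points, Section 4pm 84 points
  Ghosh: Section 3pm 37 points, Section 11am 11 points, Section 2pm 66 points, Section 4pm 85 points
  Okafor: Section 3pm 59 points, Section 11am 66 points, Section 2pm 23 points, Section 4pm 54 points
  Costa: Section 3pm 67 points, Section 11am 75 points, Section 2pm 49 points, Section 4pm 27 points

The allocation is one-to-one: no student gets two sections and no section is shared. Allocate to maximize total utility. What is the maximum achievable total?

Max total: 309 points

Optimal: Varga→Section 2pm (90 points), Ghosh→Section 4pm (85 points), Okafor→Section 3pm (59 points), Costa→Section 11am (75 points) — total 90+85+59+75 = 309 points.
Swapping Ghosh↔Varga (Ghosh→Section 2pm 66 points, Varga→Section 4pm 84 points) loses 25.
Every other assignment is strictly worse.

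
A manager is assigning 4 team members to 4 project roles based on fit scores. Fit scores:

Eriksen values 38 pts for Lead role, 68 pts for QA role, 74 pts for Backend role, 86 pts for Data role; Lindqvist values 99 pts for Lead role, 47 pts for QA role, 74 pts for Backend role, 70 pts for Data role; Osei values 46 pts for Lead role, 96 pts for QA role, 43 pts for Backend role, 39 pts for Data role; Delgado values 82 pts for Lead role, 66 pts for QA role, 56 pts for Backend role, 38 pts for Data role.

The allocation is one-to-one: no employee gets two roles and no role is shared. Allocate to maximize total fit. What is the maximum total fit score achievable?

Maximum total: 338 pts

Optimal: Eriksen→Data role (86 pts), Lindqvist→Backend role (74 pts), Osei→QA role (96 pts), Delgado→Lead role (82 pts) — total 86+74+96+82 = 338 pts.
Row-greedy (each employee in turn takes its best remaining role) gives 337 pts, worse by 1.
No other one-to-one assignment exceeds 338 pts.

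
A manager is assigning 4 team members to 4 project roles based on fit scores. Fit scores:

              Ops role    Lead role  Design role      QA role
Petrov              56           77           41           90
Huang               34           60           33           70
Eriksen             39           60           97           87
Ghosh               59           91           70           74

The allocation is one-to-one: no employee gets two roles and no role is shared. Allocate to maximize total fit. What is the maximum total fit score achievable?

Maximum total: 314 pts

Optimal: Petrov→Ops role (56 pts), Huang→QA role (70 pts), Eriksen→Design role (97 pts), Ghosh→Lead role (91 pts) — total 56+70+97+91 = 314 pts.
Column-greedy (each role in turn goes to its best remaining employee) gives 303 pts, worse by 11.
No other one-to-one assignment exceeds 314 pts.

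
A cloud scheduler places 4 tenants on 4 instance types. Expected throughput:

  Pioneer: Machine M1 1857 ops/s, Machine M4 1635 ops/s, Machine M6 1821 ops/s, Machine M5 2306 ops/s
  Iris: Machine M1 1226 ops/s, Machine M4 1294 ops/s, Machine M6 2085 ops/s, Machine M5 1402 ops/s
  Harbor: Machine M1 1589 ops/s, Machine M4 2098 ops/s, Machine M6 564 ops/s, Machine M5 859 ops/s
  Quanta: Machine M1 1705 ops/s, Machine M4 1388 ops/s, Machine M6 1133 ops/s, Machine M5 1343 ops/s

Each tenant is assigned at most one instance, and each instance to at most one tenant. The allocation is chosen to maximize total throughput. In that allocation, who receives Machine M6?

Optimal: Pioneer→Machine M5 (2306 ops/s), Iris→Machine M6 (2085 ops/s), Harbor→Machine M4 (2098 ops/s), Quanta→Machine M1 (1705 ops/s) — total 2306+2085+2098+1705 = 8194 ops/s.
Column-greedy (each instance in turn goes to its best remaining tenant) gives 7383 ops/s, worse by 811.

Iris receives Machine M6.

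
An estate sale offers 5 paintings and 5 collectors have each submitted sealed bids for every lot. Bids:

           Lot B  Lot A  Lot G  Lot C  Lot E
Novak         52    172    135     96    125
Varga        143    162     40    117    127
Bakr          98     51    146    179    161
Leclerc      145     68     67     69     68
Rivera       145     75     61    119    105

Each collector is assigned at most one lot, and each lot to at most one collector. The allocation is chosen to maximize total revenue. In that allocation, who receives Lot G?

Novak receives Lot G.

Optimal: Novak→Lot G ($135), Varga→Lot A ($162), Bakr→Lot C ($179), Leclerc→Lot B ($145), Rivera→Lot E ($105) — total 135+162+179+145+105 = $726.
Max-entry greedy (repeatedly take the single best remaining cell) gives $684, worse by 42.
Next-best assignment: Novak→Lot G, Varga→Lot A, Bakr→Lot E, Leclerc→Lot B, Rivera→Lot C = $722.
Swapping Novak↔Bakr (Novak→Lot C $96, Bakr→Lot G $146) loses 72.
Every other assignment is strictly worse.
Novak's own top lot is Lot A ($172), but forcing Novak→Lot A and reassigning the rest optimally gives only $709 — worse by 17.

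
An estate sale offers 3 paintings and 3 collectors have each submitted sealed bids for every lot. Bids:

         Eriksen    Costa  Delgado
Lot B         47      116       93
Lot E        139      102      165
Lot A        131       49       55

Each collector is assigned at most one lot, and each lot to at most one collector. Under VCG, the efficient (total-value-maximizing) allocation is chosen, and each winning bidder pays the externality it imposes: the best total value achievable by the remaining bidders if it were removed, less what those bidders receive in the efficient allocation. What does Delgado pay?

Efficient allocation: Eriksen→Lot A ($131), Costa→Lot B ($116), Delgado→Lot E ($165); total welfare W = $412.
Delgado receives Lot E at value $165, so the others get W − 165 = $247.
Without Delgado: best allocation of the remaining 2 bidders over all 3 lots is Eriksen→Lot E ($139), Costa→Lot B ($116), total $255.
VCG payment = (others' best without Delgado) − (others' welfare with Delgado) = 255 − 247 = $8.

Delgado pays $8.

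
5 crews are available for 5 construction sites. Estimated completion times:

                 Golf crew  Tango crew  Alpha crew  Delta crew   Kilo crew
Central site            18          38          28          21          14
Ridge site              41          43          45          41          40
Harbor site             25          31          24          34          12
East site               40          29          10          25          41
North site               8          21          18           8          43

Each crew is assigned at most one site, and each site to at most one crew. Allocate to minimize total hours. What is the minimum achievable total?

Minimum total: 91 hours

Optimal: Golf crew→Central site (18 hours), Tango crew→Ridge site (43 hours), Alpha crew→East site (10 hours), Delta crew→North site (8 hours), Kilo crew→Harbor site (12 hours) — total 18+43+10+8+12 = 91 hours.
Row-greedy (each crew in turn takes its cheapest remaining site) gives 122 hours, worse by 31.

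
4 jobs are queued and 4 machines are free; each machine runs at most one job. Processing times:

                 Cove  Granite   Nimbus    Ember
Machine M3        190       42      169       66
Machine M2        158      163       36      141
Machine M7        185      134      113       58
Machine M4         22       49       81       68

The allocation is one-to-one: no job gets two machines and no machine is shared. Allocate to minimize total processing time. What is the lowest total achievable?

Minimum total: 158 min

Optimal: Cove→Machine M4 (22 min), Granite→Machine M3 (42 min), Nimbus→Machine M2 (36 min), Ember→Machine M7 (58 min) — total 22+42+36+58 = 158 min.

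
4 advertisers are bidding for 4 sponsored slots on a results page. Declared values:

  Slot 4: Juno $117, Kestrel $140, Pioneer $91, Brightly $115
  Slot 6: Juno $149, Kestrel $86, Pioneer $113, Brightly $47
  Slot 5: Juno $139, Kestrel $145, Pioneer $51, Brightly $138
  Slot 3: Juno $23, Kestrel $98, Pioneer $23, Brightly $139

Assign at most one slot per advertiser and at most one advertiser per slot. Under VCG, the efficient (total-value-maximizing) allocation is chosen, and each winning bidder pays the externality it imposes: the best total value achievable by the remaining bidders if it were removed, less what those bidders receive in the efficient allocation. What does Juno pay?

Juno pays $5.

Efficient allocation: Juno→Slot 5 ($139), Kestrel→Slot 4 ($140), Pioneer→Slot 6 ($113), Brightly→Slot 3 ($139); total welfare W = $531.
Juno receives Slot 5 at value $139, so the others get W − 139 = $392.
Without Juno: best allocation of the remaining 3 bidders over all 4 slots is Kestrel→Slot 5 ($145), Pioneer→Slot 6 ($113), Brightly→Slot 3 ($139), total $397.
VCG payment = (others' best without Juno) − (others' welfare with Juno) = 397 − 392 = $5.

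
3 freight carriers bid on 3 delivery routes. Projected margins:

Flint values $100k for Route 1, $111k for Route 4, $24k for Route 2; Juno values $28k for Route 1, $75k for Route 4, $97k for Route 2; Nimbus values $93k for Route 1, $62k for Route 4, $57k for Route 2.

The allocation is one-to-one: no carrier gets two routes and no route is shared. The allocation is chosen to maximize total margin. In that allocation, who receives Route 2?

Juno receives Route 2.

Optimal: Flint→Route 4 ($111k), Juno→Route 2 ($97k), Nimbus→Route 1 ($93k) — total 111+97+93 = $301k.
Column-greedy (each route in turn goes to its best remaining carrier) gives $232k, worse by 69.
Next-best assignment: Flint→Route 1, Juno→Route 2, Nimbus→Route 4 = $259k.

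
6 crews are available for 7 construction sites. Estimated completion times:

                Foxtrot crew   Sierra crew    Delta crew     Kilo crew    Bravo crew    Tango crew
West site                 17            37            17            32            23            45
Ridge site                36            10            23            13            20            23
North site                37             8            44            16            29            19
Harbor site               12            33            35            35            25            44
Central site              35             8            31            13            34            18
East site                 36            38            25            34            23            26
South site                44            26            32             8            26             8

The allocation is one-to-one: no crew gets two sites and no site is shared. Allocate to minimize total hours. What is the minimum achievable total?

Optimal: Foxtrot crew→Harbor site (12 hours), Sierra crew→North site (8 hours), Delta crew→West site (17 hours), Kilo crew→Central site (13 hours), Bravo crew→Ridge site (20 hours), Tango crew→South site (8 hours) — total 12+8+17+13+20+8 = 78 hours.

Min total: 78 hours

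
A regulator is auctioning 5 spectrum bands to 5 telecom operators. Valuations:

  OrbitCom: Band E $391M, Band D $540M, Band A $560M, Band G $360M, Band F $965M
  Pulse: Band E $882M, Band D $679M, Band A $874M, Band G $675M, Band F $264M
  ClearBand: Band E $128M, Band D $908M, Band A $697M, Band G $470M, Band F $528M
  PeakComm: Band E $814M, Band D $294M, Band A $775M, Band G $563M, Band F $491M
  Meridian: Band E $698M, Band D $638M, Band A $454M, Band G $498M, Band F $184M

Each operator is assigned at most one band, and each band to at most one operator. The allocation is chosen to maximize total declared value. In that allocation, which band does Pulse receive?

Pulse receives Band A.

Optimal: OrbitCom→Band F ($965M), Pulse→Band A ($874M), ClearBand→Band D ($908M), PeakComm→Band E ($814M), Meridian→Band G ($498M) — total 965+874+908+814+498 = $4059M.
Column-greedy (each band in turn goes to its best remaining operator) gives $4028M, worse by 31.
Pulse's own top band is Band E ($882M), but forcing Pulse→Band E and reassigning the rest optimally gives only $4028M — worse by 31.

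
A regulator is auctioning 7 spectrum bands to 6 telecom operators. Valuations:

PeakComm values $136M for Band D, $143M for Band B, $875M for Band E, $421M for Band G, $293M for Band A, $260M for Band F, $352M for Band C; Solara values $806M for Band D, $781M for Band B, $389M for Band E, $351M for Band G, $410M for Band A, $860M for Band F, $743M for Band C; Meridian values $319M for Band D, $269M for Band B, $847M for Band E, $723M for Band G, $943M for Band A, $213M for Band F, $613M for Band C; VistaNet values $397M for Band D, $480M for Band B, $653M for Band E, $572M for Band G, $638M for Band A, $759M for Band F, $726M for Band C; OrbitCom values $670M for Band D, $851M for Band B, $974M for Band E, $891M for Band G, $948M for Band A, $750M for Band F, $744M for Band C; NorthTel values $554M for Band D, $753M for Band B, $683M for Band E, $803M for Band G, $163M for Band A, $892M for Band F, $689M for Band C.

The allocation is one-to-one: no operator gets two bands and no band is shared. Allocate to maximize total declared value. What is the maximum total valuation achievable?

Max total: $5133M

Optimal: PeakComm→Band E ($875M), Solara→Band D ($806M), Meridian→Band A ($943M), VistaNet→Band C ($726M), OrbitCom→Band G ($891M), NorthTel→Band F ($892M) — total 875+806+943+726+891+892 = $5133M.
Row-greedy (each operator in turn takes its best remaining band) gives $5048M, worse by 85.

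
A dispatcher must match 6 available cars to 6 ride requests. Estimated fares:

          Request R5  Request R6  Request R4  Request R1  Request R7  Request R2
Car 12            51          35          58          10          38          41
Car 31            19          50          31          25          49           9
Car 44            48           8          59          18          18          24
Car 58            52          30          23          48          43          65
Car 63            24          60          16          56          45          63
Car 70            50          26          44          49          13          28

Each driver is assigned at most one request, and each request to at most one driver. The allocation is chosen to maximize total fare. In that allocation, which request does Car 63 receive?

Car 63 receives Request R6.

This is the linear assignment problem.
Optimal: Car 12→Request R5 ($51), Car 31→Request R7 ($49), Car 44→Request R4 ($59), Car 58→Request R2 ($65), Car 63→Request R6 ($60), Car 70→Request R1 ($49) — total 51+49+59+65+60+49 = $333.
Row-greedy (each driver in turn takes its best remaining request) gives $290, worse by 43.
Swapping Car 58↔Car 31 (Car 58→Request R7 $43, Car 31→Request R2 $9) loses 62.
Checked against all permutations: $333 is optimal.
Car 63's own top request is Request R2 ($63), but forcing Car 63→Request R2 and reassigning the rest optimally gives only $315 — worse by 18.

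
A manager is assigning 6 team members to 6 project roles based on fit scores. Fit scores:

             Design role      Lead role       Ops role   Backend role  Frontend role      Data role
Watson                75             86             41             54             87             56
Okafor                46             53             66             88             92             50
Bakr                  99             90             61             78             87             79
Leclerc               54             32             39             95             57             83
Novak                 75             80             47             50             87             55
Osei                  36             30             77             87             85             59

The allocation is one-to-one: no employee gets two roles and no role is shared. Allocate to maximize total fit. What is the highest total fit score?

Maximum total: 520 pts

Optimal: Watson→Lead role (86 pts), Okafor→Backend role (88 pts), Bakr→Design role (99 pts), Leclerc→Data role (83 pts), Novak→Frontend role (87 pts), Osei→Ops role (77 pts) — total 86+88+99+83+87+77 = 520 pts.
Row-greedy (each employee in turn takes its best remaining role) gives 514 pts, worse by 6.
Every other assignment is strictly worse.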